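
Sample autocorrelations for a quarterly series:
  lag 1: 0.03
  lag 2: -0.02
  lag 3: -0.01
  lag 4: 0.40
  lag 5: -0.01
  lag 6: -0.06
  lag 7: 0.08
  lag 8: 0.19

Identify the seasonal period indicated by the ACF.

4

The largest autocorrelation is r_4 = 0.40, with a weaker echo at lag 8 (0.19); the remaining lags stay at or below 0.08.
The dominant spike at lag 4 indicates a seasonal period of 4.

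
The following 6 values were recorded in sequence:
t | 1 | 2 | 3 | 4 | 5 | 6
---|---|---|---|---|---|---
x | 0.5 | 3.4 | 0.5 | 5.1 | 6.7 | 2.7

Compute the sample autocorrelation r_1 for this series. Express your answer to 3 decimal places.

Mean x̄ = (0.5 + 3.4 + 0.5 + 5.1 + 6.7 + 2.7)/6 = 3.1500
Deviations from mean: -2.6500, 0.2500, -2.6500, 1.9500, 3.5500, -0.4500
Numerator Σ_{t=1}^{5}(x_t−x̄)(x_{t+1}−x̄) = -1.1675
Denominator Σ(x_t−x̄)² = 30.7150
r_1 = -1.1675 / 30.7150 = -0.038

-0.038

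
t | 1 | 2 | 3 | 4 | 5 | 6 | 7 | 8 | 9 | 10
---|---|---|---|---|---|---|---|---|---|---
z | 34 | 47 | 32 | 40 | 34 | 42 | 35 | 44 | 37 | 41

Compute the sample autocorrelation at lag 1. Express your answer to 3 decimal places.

Mean z̄ = (34 + 47 + 32 + 40 + 34 + 42 + 35 + 44 + 37 + 41)/10 = 38.6000
Numerator Σ_{t=1}^{9}(z_t−z̄)(z_{t+1}−z̄) = -169.5600
Denominator Σ(z_t−z̄)² = 220.4000
r_1 = -169.5600 / 220.4000 = -0.769

-0.769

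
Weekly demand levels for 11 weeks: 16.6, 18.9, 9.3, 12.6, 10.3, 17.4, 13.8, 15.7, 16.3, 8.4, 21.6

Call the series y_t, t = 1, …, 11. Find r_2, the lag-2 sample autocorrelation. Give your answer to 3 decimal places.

Mean ȳ = (16.6 + 18.9 + 9.3 + 12.6 + 10.3 + 17.4 + 13.8 + 15.7 + 16.3 + 8.4 + 21.6)/11 = 14.6273
Numerator Σ_{t=1}^{9}(y_t−ȳ)(y_{t+2}−ȳ) = 8.4140
Denominator Σ(y_t−ȳ)² = 173.0818
r_2 = 8.4140 / 173.0818 = 0.049

0.049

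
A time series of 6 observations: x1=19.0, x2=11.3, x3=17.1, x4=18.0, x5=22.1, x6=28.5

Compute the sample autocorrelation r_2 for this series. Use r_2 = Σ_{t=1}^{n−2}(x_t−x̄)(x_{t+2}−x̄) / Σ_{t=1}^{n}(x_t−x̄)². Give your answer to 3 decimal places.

-0.043

Mean x̄ = (19.0 + 11.3 + 17.1 + 18.0 + 22.1 + 28.5)/6 = 19.3333
Deviations from mean: -0.3333, -8.0333, -2.2333, -1.3333, 2.7667, 9.1667
Numerator Σ_{t=1}^{4}(x_t−x̄)(x_{t+2}−x̄) = -6.9456
Denominator Σ(x_t−x̄)² = 163.0933
r_2 = -6.9456 / 163.0933 = -0.043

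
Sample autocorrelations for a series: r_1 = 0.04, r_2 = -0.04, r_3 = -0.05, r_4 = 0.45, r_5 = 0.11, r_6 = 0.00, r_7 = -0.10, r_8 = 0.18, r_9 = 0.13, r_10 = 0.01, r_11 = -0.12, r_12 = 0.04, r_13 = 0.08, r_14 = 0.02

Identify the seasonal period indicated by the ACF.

4

The largest autocorrelation is r_4 = 0.45, with a weaker echo at lag 8 (0.18); the remaining lags stay at or below 0.13.
The dominant spike at lag 4 indicates a seasonal period of 4.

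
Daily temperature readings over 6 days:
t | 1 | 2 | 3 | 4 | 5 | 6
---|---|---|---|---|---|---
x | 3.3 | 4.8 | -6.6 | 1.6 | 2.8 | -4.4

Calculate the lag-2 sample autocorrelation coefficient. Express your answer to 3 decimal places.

Mean x̄ = (3.3 + 4.8 − 6.6 + 1.6 + 2.8 − 4.4)/6 = 0.2500
Σ(x_t−x̄)(x_{t+2}−x̄) = (-20.8925) + (6.1425) + (-17.4675) + (-6.2775) = -38.4950
Denominator Σ(x_t−x̄)² = 106.8750
r_2 = -38.4950 / 106.8750 = -0.360

-0.360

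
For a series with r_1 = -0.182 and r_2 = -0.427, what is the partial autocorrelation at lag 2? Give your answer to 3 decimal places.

-0.476

φ_{22} = (r_2 − r_1²) / (1 − r_1²)
r_1² = (-0.182)² = 0.033124
Numerator = -0.427 − 0.0331 = -0.4601; denominator = 1 − 0.0331 = 0.9669
φ_{22} = -0.4601 / 0.9669 = -0.476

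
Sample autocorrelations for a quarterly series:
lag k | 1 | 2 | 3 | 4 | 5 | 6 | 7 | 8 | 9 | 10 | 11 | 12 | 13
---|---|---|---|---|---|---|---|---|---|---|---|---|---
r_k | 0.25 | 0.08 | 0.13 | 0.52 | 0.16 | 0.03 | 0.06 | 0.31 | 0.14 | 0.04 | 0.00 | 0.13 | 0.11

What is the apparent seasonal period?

4

The largest autocorrelation is r_4 = 0.52, with a weaker echo at lag 8 (0.31); the remaining lags stay at or below 0.25. The elevated value at lag 1 (0.25), dropping to 0.08 at lag 2, reflects decaying short-term dependence rather than seasonality.
The dominant spike at lag 4 indicates a seasonal period of 4.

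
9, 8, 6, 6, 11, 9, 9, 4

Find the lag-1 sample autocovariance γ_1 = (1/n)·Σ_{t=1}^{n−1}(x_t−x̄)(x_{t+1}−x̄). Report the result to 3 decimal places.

Mean x̄ = (9 + 8 + 6 + 6 + 11 + 9 + 9 + 4)/8 = 7.7500
Σ_{t=1}^{7}(x_t−x̄)(x_{t+1}−x̄) = -1.8125
γ_1 = -1.8125 / 8 = -0.227

-0.227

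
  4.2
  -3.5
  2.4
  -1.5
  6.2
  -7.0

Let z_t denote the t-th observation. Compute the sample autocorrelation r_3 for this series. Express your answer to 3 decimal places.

-0.358

Mean z̄ = (4.2 − 3.5 + 2.4 − 1.5 + 6.2 − 7.0)/6 = 0.1333
Deviations from mean: 4.0667, -3.6333, 2.2667, -1.6333, 6.0667, -7.1333
Σ(z_t−z̄)(z_{t+3}−z̄) = (-6.6422) + (-22.0422) + (-16.1689) = -44.8533
Denominator Σ(z_t−z̄)² = 125.2333
r_3 = -44.8533 / 125.2333 = -0.358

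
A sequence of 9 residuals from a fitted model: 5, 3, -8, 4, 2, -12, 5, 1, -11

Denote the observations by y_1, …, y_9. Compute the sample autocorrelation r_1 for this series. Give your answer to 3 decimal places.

Mean ȳ = (5 + 3 − 8 + 4 + 2 − 12 + 5 + 1 − 11)/9 = -1.2222
Numerator Σ_{t=1}^{8}(y_t−ȳ)(y_{t+1}−ȳ) = -130.6049
Denominator Σ(y_t−ȳ)² = 395.5556
r_1 = -130.6049 / 395.5556 = -0.330

-0.330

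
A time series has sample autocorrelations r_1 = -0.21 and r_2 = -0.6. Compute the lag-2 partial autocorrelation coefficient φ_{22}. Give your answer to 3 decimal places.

-0.674

φ_{22} = (r_2 − r_1²) / (1 − r_1²)
r_1² = (-0.21)² = 0.0441
Numerator = -0.6 − 0.0441 = -0.6441; denominator = 1 − 0.0441 = 0.9559
φ_{22} = -0.6441 / 0.9559 = -0.674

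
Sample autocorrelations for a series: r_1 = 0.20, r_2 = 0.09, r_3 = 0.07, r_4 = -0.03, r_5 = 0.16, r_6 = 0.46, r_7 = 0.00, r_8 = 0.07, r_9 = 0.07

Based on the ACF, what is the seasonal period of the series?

6

The largest autocorrelation is r_6 = 0.46; the remaining lags stay at or below 0.20. The elevated value at lag 1 (0.20), dropping to 0.09 at lag 2, reflects decaying short-term dependence rather than seasonality.
The dominant spike at lag 6 indicates a seasonal period of 6.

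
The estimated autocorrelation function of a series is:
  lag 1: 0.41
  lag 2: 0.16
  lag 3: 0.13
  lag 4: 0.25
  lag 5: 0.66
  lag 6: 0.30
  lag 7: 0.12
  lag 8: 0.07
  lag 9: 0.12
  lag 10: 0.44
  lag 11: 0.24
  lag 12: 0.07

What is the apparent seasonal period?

5

The largest autocorrelation is r_5 = 0.66, with a weaker echo at lag 10 (0.44); the remaining lags stay at or below 0.41. The elevated value at lag 1 (0.41), dropping to 0.16 at lag 2, reflects decaying short-term dependence rather than seasonality.
The dominant spike at lag 5 indicates a seasonal period of 5.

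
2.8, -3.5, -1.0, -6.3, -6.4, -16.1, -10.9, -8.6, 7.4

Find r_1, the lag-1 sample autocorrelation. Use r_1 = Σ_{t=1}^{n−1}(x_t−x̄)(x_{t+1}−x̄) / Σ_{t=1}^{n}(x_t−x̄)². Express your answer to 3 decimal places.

Mean x̄ = (2.8 − 3.5 − 1.0 − 6.3 − 6.4 − 16.1 − 10.9 − 8.6 + 7.4)/9 = -4.7333
Numerator Σ_{t=1}^{8}(x_t−x̄)(x_{t+1}−x̄) = 76.6256
Denominator Σ(x_t−x̄)² = 406.8400
r_1 = 76.6256 / 406.8400 = 0.188

0.188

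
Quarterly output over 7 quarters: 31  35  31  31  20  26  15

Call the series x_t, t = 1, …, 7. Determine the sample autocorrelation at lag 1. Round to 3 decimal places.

Mean x̄ = (31 + 35 + 31 + 31 + 20 + 26 + 15)/7 = 27.0000
Σ(x_t−x̄)(x_{t+1}−x̄) = (32.0000) + (32.0000) + (16.0000) + (-28.0000) + (7.0000) + (12.0000) = 71.0000
Denominator Σ(x_t−x̄)² = 306.0000
r_1 = 71.0000 / 306.0000 = 0.232

0.232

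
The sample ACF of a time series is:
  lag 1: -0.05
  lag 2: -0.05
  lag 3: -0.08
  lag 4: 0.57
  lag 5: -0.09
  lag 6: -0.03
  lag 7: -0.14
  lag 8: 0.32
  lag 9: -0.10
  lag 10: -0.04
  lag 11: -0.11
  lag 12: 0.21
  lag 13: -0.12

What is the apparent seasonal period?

The largest autocorrelation is r_4 = 0.57, with weaker echoes at lags 8 (0.32) and 12 (0.21); the remaining lags stay at or below -0.03.
The dominant spike at lag 4 indicates a seasonal period of 4.

4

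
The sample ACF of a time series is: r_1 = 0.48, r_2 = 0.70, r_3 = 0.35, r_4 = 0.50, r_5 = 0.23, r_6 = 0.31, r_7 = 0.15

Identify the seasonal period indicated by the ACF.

The largest autocorrelation is r_2 = 0.70, with a weaker echo at lag 4 (0.50); the remaining lags stay at or below 0.48.
The dominant spike at lag 2 indicates a seasonal period of 2.

2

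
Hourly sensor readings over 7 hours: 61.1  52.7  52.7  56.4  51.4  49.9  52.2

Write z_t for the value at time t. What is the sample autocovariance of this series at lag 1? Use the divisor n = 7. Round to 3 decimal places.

Mean z̄ = (61.1 + 52.7 + 52.7 + 56.4 + 51.4 + 49.9 + 52.2)/7 = 53.7714
Σ_{t=1}^{6}(z_t−z̄)(z_{t+1}−z̄) = -0.4894
γ_1 = -0.4894 / 7 = -0.070

-0.070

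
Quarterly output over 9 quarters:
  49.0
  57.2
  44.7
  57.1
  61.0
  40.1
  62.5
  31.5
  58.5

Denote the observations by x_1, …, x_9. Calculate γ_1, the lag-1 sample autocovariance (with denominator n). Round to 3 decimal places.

-70.332

Mean x̄ = (49.0 + 57.2 + 44.7 + 57.1 + 61.0 + 40.1 + 62.5 + 31.5 + 58.5)/9 = 51.2889
Σ_{t=1}^{8}(x_t−x̄)(x_{t+1}−x̄) = -632.9857
γ_1 = -632.9857 / 9 = -70.332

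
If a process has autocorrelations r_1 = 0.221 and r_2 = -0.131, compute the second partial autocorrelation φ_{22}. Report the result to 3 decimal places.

φ_{22} = (r_2 − r_1²) / (1 − r_1²)
r_1² = (0.221)² = 0.048841
Numerator = -0.131 − 0.0488 = -0.1798; denominator = 1 − 0.0488 = 0.9512
φ_{22} = -0.1798 / 0.9512 = -0.189

-0.189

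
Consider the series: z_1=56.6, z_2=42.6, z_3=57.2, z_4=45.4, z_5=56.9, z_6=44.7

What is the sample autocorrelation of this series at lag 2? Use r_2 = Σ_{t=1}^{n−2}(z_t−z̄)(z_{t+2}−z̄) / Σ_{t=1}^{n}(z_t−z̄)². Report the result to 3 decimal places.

Mean z̄ = (56.6 + 42.6 + 57.2 + 45.4 + 56.9 + 44.7)/6 = 50.5667
Deviations from mean: 6.0333, -7.9667, 6.6333, -5.1667, 6.3333, -5.8667
Σ(z_t−z̄)(z_{t+2}−z̄) = (40.0211) + (41.1611) + (42.0111) + (30.3111) = 153.5044
Denominator Σ(z_t−z̄)² = 245.0933
r_2 = 153.5044 / 245.0933 = 0.626

0.626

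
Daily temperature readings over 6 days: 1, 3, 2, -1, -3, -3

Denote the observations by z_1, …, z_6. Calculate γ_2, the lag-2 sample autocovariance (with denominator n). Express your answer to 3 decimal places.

Mean z̄ = (1 + 3 + 2 − 1 − 3 − 3)/6 = -0.1667
Deviations: 1.1667, 3.1667, 2.1667, -0.8333, -2.8333, -2.8333
Σ_{t=1}^{4}(z_t−z̄)(z_{t+2}−z̄) = -3.8889
γ_2 = -3.8889 / 6 = -0.648

-0.648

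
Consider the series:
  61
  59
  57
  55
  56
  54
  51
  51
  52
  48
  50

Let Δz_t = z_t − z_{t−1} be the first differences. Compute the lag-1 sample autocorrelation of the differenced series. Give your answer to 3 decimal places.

First differences Δz: -2, -2, -2, 1, -2, -3, 0, 1, -4, 2
Mean of differences = -1.1000
Numerator Σ(Δz_t−Δz̄)(Δz_{t+1}−Δz̄) = -15.3100
Denominator Σ(Δz_t−Δz̄)² = 34.9000
r_1(Δz) = -15.3100 / 34.9000 = -0.439

-0.439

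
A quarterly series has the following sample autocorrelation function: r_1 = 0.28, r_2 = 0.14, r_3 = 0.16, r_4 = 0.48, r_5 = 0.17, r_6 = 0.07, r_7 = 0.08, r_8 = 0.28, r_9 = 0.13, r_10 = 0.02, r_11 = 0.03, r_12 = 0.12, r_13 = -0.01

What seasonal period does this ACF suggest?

4

The largest autocorrelation is r_4 = 0.48; the remaining lags stay at or below 0.28. The elevated value at lag 1 (0.28), dropping to 0.14 at lag 2, reflects decaying short-term dependence rather than seasonality.
The dominant spike at lag 4 indicates a seasonal period of 4.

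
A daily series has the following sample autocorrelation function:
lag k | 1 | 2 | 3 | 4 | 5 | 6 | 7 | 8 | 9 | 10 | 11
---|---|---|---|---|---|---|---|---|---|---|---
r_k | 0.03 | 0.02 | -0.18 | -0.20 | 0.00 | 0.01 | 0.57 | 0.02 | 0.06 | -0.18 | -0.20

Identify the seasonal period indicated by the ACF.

7

The largest autocorrelation is r_7 = 0.57; the remaining lags stay at or below 0.06.
The dominant spike at lag 7 indicates a seasonal period of 7.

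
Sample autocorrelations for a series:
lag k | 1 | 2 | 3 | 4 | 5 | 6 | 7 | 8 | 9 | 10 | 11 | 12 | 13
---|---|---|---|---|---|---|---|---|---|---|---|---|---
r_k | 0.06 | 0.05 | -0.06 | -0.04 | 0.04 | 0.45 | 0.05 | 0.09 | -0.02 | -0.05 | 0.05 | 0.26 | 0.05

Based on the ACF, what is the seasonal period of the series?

6

The largest autocorrelation is r_6 = 0.45, with a weaker echo at lag 12 (0.26); the remaining lags stay at or below 0.09.
The dominant spike at lag 6 indicates a seasonal period of 6.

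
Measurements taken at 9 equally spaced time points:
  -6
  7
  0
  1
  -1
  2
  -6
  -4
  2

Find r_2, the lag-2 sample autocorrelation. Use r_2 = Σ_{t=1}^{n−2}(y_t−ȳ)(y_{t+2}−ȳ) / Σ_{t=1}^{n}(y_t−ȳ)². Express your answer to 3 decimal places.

Mean ȳ = (-6 + 7 + 0 + 1 − 1 + 2 − 6 − 4 + 2)/9 = -0.5556
Numerator Σ_{t=1}^{7}(y_t−ȳ)(y_{t+2}−ȳ) = -7.8395
Denominator Σ(y_t−ȳ)² = 144.2222
r_2 = -7.8395 / 144.2222 = -0.054

-0.054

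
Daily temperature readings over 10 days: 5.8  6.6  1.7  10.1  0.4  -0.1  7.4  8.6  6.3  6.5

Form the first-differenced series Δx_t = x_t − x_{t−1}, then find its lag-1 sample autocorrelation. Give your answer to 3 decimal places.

-0.474

First differences Δx: 0.8, -4.9, 8.4, -9.7, -0.5, 7.5, 1.2, -2.3, 0.2
Mean of differences = 0.0778
Numerator Σ(Δx_t−Δx̄)(Δx_{t+1}−Δx̄) = -119.6627
Denominator Σ(Δx_t−Δx̄)² = 252.5156
r_1(Δx) = -119.6627 / 252.5156 = -0.474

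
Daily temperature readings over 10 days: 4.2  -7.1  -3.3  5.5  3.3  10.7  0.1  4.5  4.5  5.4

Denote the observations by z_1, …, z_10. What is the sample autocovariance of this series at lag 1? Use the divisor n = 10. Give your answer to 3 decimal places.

1.667

Mean z̄ = (4.2 − 7.1 − 3.3 + 5.5 + 3.3 + 10.7 + 0.1 + 4.5 + 4.5 + 5.4)/10 = 2.7800
Σ_{t=1}^{9}(z_t−z̄)(z_{t+1}−z̄) = 16.6656
γ_1 = 16.6656 / 10 = 1.667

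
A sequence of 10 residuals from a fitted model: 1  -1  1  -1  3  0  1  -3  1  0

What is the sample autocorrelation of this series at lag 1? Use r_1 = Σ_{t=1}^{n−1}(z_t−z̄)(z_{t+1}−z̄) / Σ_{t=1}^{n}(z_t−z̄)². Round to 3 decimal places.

Mean z̄ = (1 − 1 + 1 − 1 + 3 + 0 + 1 − 3 + 1 + 0)/10 = 0.2000
Numerator Σ_{t=1}^{9}(z_t−z̄)(z_{t+1}−z̄) = -12.2400
Denominator Σ(z_t−z̄)² = 23.6000
r_1 = -12.2400 / 23.6000 = -0.519

-0.519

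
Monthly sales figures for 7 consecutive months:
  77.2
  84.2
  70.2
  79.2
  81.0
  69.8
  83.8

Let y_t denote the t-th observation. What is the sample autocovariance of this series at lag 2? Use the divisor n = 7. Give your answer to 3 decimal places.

Mean ȳ = (77.2 + 84.2 + 70.2 + 79.2 + 81.0 + 69.8 + 83.8)/7 = 77.9143
Σ_{t=1}^{5}(y_t−ȳ)(y_{t+2}−ȳ) = -2.4833
γ_2 = -2.4833 / 7 = -0.355

-0.355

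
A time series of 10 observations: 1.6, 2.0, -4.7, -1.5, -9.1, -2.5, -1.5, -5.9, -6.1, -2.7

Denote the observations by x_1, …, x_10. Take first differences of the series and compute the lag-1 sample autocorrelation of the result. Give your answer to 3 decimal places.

First differences Δx: 0.4, -6.7, 3.2, -7.6, 6.6, 1.0, -4.4, -0.2, 3.4
Mean of differences = -0.4778
Numerator Σ(Δx_t−Δx̄)(Δx_{t+1}−Δx̄) = -100.2983
Denominator Σ(Δx_t−Δx̄)² = 186.5156
r_1(Δx) = -100.2983 / 186.5156 = -0.538

-0.538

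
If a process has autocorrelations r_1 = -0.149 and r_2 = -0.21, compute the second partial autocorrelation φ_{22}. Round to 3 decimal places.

φ_{22} = (r_2 − r_1²) / (1 − r_1²)
r_1² = (-0.149)² = 0.022201
Numerator = -0.21 − 0.0222 = -0.2322; denominator = 1 − 0.0222 = 0.9778
φ_{22} = -0.2322 / 0.9778 = -0.237

-0.237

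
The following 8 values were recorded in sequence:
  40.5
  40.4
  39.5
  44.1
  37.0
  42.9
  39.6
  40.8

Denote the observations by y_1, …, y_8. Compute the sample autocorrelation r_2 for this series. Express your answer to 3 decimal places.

0.472

Mean ȳ = (40.5 + 40.4 + 39.5 + 44.1 + 37.0 + 42.9 + 39.6 + 40.8)/8 = 40.6000
Deviations from mean: -0.1000, -0.2000, -1.1000, 3.5000, -3.6000, 2.3000, -1.0000, 0.2000
Σ(y_t−ȳ)(y_{t+2}−ȳ) = (0.1100) + (-0.7000) + (3.9600) + (8.0500) + (3.6000) + (0.4600) = 15.4800
Denominator Σ(y_t−ȳ)² = 32.8000
r_2 = 15.4800 / 32.8000 = 0.472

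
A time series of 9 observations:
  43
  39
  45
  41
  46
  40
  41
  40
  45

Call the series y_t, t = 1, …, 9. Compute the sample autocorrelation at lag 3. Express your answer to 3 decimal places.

-0.604

Mean ȳ = (43 + 39 + 45 + 41 + 46 + 40 + 41 + 40 + 45)/9 = 42.2222
Σ(y_t−ȳ)(y_{t+3}−ȳ) = (-0.9506) + (-12.1728) + (-6.1728) + (1.4938) + (-8.3951) + (-6.1728) = -32.3704
Denominator Σ(y_t−ȳ)² = 53.5556
r_3 = -32.3704 / 53.5556 = -0.604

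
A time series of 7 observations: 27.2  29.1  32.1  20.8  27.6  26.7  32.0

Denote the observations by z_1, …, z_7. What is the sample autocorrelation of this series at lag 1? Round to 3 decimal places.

-0.317

Mean z̄ = (27.2 + 29.1 + 32.1 + 20.8 + 27.6 + 26.7 + 32.0)/7 = 27.9286
Σ(z_t−z̄)(z_{t+1}−z̄) = (-0.8535) + (4.8865) + (-29.7363) + (2.3422) + (0.4037) + (-5.0020) = -27.9594
Denominator Σ(z_t−z̄)² = 88.3143
r_1 = -27.9594 / 88.3143 = -0.317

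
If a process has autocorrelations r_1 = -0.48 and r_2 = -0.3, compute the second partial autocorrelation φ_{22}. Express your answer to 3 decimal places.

-0.689

φ_{22} = (r_2 − r_1²) / (1 − r_1²)
r_1² = (-0.48)² = 0.2304
Numerator = -0.3 − 0.2304 = -0.5304; denominator = 1 − 0.2304 = 0.7696
φ_{22} = -0.5304 / 0.7696 = -0.689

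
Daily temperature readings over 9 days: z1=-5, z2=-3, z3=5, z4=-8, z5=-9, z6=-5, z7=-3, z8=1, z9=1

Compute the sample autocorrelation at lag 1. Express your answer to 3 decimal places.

0.110

Mean z̄ = (-5 − 3 + 5 − 8 − 9 − 5 − 3 + 1 + 1)/9 = -2.8889
Numerator Σ_{t=1}^{8}(z_t−z̄)(z_{t+1}−z̄) = 18.0988
Denominator Σ(z_t−z̄)² = 164.8889
r_1 = 18.0988 / 164.8889 = 0.110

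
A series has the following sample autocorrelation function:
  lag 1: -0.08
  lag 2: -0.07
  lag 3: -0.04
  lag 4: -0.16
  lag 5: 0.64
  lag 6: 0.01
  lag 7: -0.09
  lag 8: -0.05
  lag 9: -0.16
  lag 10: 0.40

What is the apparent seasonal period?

5

The largest autocorrelation is r_5 = 0.64, with a weaker echo at lag 10 (0.40); the remaining lags stay at or below 0.01.
The dominant spike at lag 5 indicates a seasonal period of 5.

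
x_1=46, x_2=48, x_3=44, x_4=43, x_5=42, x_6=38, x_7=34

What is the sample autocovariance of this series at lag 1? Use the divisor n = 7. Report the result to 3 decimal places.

9.895

Mean x̄ = (46 + 48 + 44 + 43 + 42 + 38 + 34)/7 = 42.1429
Deviations: 3.8571, 5.8571, 1.8571, 0.8571, -0.1429, -4.1429, -8.1429
Σ_{t=1}^{6}(x_t−x̄)(x_{t+1}−x̄) = 69.2653
γ_1 = 69.2653 / 7 = 9.895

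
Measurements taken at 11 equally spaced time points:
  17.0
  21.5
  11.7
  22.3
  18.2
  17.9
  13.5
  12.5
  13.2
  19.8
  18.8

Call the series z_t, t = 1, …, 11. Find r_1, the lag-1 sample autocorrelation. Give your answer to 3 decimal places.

-0.150

Mean z̄ = (17.0 + 21.5 + 11.7 + 22.3 + 18.2 + 17.9 + 13.5 + 12.5 + 13.2 + 19.8 + 18.8)/11 = 16.9455
Numerator Σ_{t=1}^{10}(z_t−z̄)(z_{t+1}−z̄) = -20.5339
Denominator Σ(z_t−z̄)² = 136.6673
r_1 = -20.5339 / 136.6673 = -0.150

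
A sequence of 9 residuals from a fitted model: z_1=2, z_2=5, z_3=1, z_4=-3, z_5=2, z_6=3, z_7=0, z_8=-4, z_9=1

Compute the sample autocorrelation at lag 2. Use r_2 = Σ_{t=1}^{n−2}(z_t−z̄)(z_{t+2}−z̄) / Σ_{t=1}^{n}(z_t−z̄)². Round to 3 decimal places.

Mean z̄ = (2 + 5 + 1 − 3 + 2 + 3 + 0 − 4 + 1)/9 = 0.7778
Numerator Σ_{t=1}^{7}(z_t−z̄)(z_{t+2}−z̄) = -35.5432
Denominator Σ(z_t−z̄)² = 63.5556
r_2 = -35.5432 / 63.5556 = -0.559

-0.559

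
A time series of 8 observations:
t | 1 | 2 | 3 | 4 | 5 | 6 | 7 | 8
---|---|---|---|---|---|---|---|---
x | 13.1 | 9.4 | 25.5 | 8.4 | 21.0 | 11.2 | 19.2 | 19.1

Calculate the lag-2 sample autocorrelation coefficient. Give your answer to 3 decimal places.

0.403

Mean x̄ = (13.1 + 9.4 + 25.5 + 8.4 + 21.0 + 11.2 + 19.2 + 19.1)/8 = 15.8625
Deviations from mean: -2.7625, -6.4625, 9.6375, -7.4625, 5.1375, -4.6625, 3.3375, 3.2375
Σ(x_t−x̄)(x_{t+2}−x̄) = (-26.6236) + (48.2264) + (49.5127) + (34.7939) + (17.1464) + (-15.0948) = 107.9609
Denominator Σ(x_t−x̄)² = 267.7188
r_2 = 107.9609 / 267.7188 = 0.403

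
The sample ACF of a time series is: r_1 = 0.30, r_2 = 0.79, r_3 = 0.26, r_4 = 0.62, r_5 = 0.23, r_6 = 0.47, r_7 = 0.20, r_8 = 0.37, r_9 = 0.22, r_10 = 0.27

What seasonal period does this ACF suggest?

2

The largest autocorrelation is r_2 = 0.79, with weaker echoes at lags 4 (0.62), 6 (0.47) and 8 (0.37); the remaining lags stay at or below 0.30.
The dominant spike at lag 2 indicates a seasonal period of 2.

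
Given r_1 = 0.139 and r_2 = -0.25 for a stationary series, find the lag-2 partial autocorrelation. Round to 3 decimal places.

φ_{22} = (r_2 − r_1²) / (1 − r_1²)
r_1² = (0.139)² = 0.019321
Numerator = -0.25 − 0.0193 = -0.2693; denominator = 1 − 0.0193 = 0.9807
φ_{22} = -0.2693 / 0.9807 = -0.275

-0.275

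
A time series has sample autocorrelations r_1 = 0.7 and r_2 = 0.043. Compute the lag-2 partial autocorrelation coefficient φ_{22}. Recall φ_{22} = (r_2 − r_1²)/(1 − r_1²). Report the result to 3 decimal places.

-0.876

φ_{22} = (r_2 − r_1²) / (1 − r_1²)
r_1² = (0.7)² = 0.49
Numerator = 0.043 − 0.4900 = -0.4470; denominator = 1 − 0.4900 = 0.5100
φ_{22} = -0.4470 / 0.5100 = -0.876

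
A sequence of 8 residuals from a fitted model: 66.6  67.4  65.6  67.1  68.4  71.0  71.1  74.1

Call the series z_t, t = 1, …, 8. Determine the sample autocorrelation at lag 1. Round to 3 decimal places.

0.520

Mean z̄ = (66.6 + 67.4 + 65.6 + 67.1 + 68.4 + 71.0 + 71.1 + 74.1)/8 = 68.9125
Numerator Σ_{t=1}^{7}(z_t−z̄)(z_{t+1}−z̄) = 30.2848
Denominator Σ(z_t−z̄)² = 58.2088
r_1 = 30.2848 / 58.2088 = 0.520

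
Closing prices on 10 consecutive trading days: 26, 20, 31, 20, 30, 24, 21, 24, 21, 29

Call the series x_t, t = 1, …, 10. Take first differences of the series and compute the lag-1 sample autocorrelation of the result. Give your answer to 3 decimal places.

-0.757

First differences Δx: -6, 11, -11, 10, -6, -3, 3, -3, 8
Mean of differences = 0.3333
Numerator Σ(Δx_t−Δx̄)(Δx_{t+1}−Δx̄) = -381.4444
Denominator Σ(Δx_t−Δx̄)² = 504.0000
r_1(Δx) = -381.4444 / 504.0000 = -0.757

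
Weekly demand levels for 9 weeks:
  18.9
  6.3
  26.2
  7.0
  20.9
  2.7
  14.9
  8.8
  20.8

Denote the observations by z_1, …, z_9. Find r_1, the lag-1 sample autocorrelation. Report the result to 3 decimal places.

Mean z̄ = (18.9 + 6.3 + 26.2 + 7.0 + 20.9 + 2.7 + 14.9 + 8.8 + 20.8)/9 = 14.0556
Numerator Σ_{t=1}^{8}(z_t−z̄)(z_{t+1}−z̄) = -392.9309
Denominator Σ(z_t−z̄)² = 530.5022
r_1 = -392.9309 / 530.5022 = -0.741

-0.741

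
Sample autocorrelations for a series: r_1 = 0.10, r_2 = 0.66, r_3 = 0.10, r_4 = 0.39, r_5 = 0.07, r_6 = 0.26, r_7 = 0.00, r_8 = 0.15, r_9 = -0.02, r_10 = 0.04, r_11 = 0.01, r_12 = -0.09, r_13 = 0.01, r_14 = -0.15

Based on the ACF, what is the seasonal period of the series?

2

The largest autocorrelation is r_2 = 0.66, with weaker echoes at lags 4 (0.39), 6 (0.26) and 8 (0.15); the remaining lags stay at or below 0.10.
The dominant spike at lag 2 indicates a seasonal period of 2.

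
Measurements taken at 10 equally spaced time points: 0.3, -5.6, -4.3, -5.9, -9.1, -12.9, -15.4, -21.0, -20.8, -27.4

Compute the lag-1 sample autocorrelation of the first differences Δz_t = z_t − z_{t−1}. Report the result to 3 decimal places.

-0.463

First differences Δz: -5.9, 1.3, -1.6, -3.2, -3.8, -2.5, -5.6, 0.2, -6.6
Mean of differences = -3.0778
Numerator Σ(Δz_t−Δz̄)(Δz_{t+1}−Δz̄) = -27.6649
Denominator Σ(Δz_t−Δz̄)² = 59.6956
r_1(Δz) = -27.6649 / 59.6956 = -0.463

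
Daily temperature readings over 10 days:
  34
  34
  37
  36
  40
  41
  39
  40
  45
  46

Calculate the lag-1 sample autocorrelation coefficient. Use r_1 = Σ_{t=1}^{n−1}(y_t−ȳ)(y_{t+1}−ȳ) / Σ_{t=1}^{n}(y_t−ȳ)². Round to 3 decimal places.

0.573

Mean ȳ = (34 + 34 + 37 + 36 + 40 + 41 + 39 + 40 + 45 + 46)/10 = 39.2000
Numerator Σ_{t=1}^{9}(y_t−ȳ)(y_{t+1}−ȳ) = 87.9600
Denominator Σ(y_t−ȳ)² = 153.6000
r_1 = 87.9600 / 153.6000 = 0.573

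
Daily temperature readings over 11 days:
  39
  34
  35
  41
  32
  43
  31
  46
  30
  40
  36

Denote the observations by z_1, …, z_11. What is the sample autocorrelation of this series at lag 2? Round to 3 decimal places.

Mean z̄ = (39 + 34 + 35 + 41 + 32 + 43 + 31 + 46 + 30 + 40 + 36)/11 = 37.0000
Numerator Σ_{t=1}^{9}(z_t−z̄)(z_{t+2}−z̄) = 178.0000
Denominator Σ(z_t−z̄)² = 270.0000
r_2 = 178.0000 / 270.0000 = 0.659

0.659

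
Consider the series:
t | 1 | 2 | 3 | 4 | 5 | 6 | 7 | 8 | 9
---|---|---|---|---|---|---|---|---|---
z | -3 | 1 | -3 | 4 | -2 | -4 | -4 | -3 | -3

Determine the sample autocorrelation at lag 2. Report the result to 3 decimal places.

Mean z̄ = (-3 + 1 − 3 + 4 − 2 − 4 − 4 − 3 − 3)/9 = -1.8889
Numerator Σ_{t=1}^{7}(z_t−z̄)(z_{t+2}−z̄) = 10.8642
Denominator Σ(z_t−z̄)² = 56.8889
r_2 = 10.8642 / 56.8889 = 0.191

0.191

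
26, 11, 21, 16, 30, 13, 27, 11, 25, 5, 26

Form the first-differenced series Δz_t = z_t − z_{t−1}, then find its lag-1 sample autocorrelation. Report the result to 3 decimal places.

-0.815

First differences Δz: -15, 10, -5, 14, -17, 14, -16, 14, -20, 21
Mean of differences = 0.0000
Numerator Σ(Δz_t−Δz̄)(Δz_{t+1}−Δz̄) = -1894.0000
Denominator Σ(Δz_t−Δz̄)² = 2324.0000
r_1(Δz) = -1894.0000 / 2324.0000 = -0.815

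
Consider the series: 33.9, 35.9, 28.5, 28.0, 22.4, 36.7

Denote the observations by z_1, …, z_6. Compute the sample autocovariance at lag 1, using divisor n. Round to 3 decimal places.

Mean z̄ = (33.9 + 35.9 + 28.5 + 28.0 + 22.4 + 36.7)/6 = 30.9000
Σ_{t=1}^{5}(z_t−z̄)(z_{t+1}−z̄) = -14.6900
γ_1 = -14.6900 / 6 = -2.448

-2.448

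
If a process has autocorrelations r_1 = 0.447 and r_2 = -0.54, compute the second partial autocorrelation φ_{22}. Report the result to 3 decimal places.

-0.925

φ_{22} = (r_2 − r_1²) / (1 − r_1²)
r_1² = (0.447)² = 0.199809
Numerator = -0.54 − 0.1998 = -0.7398; denominator = 1 − 0.1998 = 0.8002
φ_{22} = -0.7398 / 0.8002 = -0.925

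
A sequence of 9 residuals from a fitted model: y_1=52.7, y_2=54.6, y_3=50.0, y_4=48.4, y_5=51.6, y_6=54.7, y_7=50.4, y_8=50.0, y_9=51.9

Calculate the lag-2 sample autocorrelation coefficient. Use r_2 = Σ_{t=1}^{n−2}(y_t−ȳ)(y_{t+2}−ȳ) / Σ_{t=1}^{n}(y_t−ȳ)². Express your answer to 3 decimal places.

-0.726

Mean ȳ = (52.7 + 54.6 + 50.0 + 48.4 + 51.6 + 54.7 + 50.4 + 50.0 + 51.9)/9 = 51.5889
Σ(y_t−ȳ)(y_{t+2}−ȳ) = (-1.7654) + (-9.6021) + (-0.0177) + (-9.9210) + (-0.0132) + (-4.9432) + (-0.3699) = -26.6325
Denominator Σ(y_t−ȳ)² = 36.7089
r_2 = -26.6325 / 36.7089 = -0.726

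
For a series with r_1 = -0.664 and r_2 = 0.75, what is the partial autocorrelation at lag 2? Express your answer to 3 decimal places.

φ_{22} = (r_2 − r_1²) / (1 − r_1²)
r_1² = (-0.664)² = 0.440896
Numerator = 0.75 − 0.4409 = 0.3091; denominator = 1 − 0.4409 = 0.5591
φ_{22} = 0.3091 / 0.5591 = 0.553

0.553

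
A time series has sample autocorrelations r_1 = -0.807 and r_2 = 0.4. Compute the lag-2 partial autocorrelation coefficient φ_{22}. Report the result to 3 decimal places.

-0.720

φ_{22} = (r_2 − r_1²) / (1 − r_1²)
r_1² = (-0.807)² = 0.651249
Numerator = 0.4 − 0.6512 = -0.2512; denominator = 1 − 0.6512 = 0.3488
φ_{22} = -0.2512 / 0.3488 = -0.720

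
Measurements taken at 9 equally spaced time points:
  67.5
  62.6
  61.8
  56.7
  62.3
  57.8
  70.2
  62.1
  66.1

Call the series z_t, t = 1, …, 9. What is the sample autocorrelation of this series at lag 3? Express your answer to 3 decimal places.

Mean z̄ = (67.5 + 62.6 + 61.8 + 56.7 + 62.3 + 57.8 + 70.2 + 62.1 + 66.1)/9 = 63.0111
Numerator Σ_{t=1}^{6}(z_t−z̄)(z_{t+3}−z̄) = -82.5448
Denominator Σ(z_t−z̄)² = 151.3289
r_3 = -82.5448 / 151.3289 = -0.545

-0.545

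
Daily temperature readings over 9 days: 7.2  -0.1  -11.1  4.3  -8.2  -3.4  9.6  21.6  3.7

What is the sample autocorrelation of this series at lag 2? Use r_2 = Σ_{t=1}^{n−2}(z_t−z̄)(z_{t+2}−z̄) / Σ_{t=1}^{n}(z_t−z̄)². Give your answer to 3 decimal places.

Mean z̄ = (7.2 − 0.1 − 11.1 + 4.3 − 8.2 − 3.4 + 9.6 + 21.6 + 3.7)/9 = 2.6222
Σ(z_t−z̄)(z_{t+2}−z̄) = (-62.8173) + (-4.5673) + (148.5049) + (-10.1040) + (-75.5151) + (-114.2884) + (7.5205) = -111.2665
Denominator Σ(z_t−z̄)² = 782.8756
r_2 = -111.2665 / 782.8756 = -0.142

-0.142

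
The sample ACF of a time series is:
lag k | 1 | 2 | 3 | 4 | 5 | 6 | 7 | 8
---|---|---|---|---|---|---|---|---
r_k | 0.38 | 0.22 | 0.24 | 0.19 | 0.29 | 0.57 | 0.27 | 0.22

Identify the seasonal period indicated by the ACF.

The largest autocorrelation is r_6 = 0.57; the remaining lags stay at or below 0.38. The elevated value at lag 1 (0.38), dropping to 0.22 at lag 2, reflects decaying short-term dependence rather than seasonality.
The dominant spike at lag 6 indicates a seasonal period of 6.

6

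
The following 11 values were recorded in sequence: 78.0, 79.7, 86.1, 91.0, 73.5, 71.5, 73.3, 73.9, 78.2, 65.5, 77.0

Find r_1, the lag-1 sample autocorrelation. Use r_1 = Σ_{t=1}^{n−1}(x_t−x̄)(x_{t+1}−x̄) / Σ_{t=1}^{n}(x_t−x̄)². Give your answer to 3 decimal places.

Mean x̄ = (78.0 + 79.7 + 86.1 + 91.0 + 73.5 + 71.5 + 73.3 + 73.9 + 78.2 + 65.5 + 77.0)/11 = 77.0636
Numerator Σ_{t=1}^{10}(x_t−x̄)(x_{t+1}−x̄) = 139.2350
Denominator Σ(x_t−x̄)² = 486.5455
r_1 = 139.2350 / 486.5455 = 0.286

0.286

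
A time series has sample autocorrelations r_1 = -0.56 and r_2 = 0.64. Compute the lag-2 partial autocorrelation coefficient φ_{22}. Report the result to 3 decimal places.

0.476

φ_{22} = (r_2 − r_1²) / (1 − r_1²)
r_1² = (-0.56)² = 0.3136
Numerator = 0.64 − 0.3136 = 0.3264; denominator = 1 − 0.3136 = 0.6864
φ_{22} = 0.3264 / 0.6864 = 0.476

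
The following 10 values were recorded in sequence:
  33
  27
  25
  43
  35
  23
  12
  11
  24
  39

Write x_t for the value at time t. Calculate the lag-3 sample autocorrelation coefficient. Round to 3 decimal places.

-0.429

Mean x̄ = (33 + 27 + 25 + 43 + 35 + 23 + 12 + 11 + 24 + 39)/10 = 27.2000
Σ(x_t−x̄)(x_{t+3}−x̄) = (91.6400) + (-1.5600) + (9.2400) + (-240.1600) + (-126.3600) + (13.4400) + (-179.3600) = -433.1200
Denominator Σ(x_t−x̄)² = 1009.6000
r_3 = -433.1200 / 1009.6000 = -0.429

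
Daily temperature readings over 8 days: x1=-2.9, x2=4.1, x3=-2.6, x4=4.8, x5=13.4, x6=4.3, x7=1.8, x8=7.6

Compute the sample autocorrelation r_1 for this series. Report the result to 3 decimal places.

-0.023

Mean x̄ = (-2.9 + 4.1 − 2.6 + 4.8 + 13.4 + 4.3 + 1.8 + 7.6)/8 = 3.8125
Deviations from mean: -6.7125, 0.2875, -6.4125, 0.9875, 9.5875, 0.4875, -2.0125, 3.7875
Numerator Σ_{t=1}^{7}(x_t−x̄)(x_{t+1}−x̄) = -4.5677
Denominator Σ(x_t−x̄)² = 197.7888
r_1 = -4.5677 / 197.7888 = -0.023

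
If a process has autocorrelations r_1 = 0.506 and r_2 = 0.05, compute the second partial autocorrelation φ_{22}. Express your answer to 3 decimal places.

-0.277

φ_{22} = (r_2 − r_1²) / (1 − r_1²)
r_1² = (0.506)² = 0.256036
Numerator = 0.05 − 0.2560 = -0.2060; denominator = 1 − 0.2560 = 0.7440
φ_{22} = -0.2060 / 0.7440 = -0.277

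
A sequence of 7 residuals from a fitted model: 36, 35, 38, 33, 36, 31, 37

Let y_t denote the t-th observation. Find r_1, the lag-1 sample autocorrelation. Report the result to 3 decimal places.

Mean ȳ = (36 + 35 + 38 + 33 + 36 + 31 + 37)/7 = 35.1429
Deviations from mean: 0.8571, -0.1429, 2.8571, -2.1429, 0.8571, -4.1429, 1.8571
Numerator Σ_{t=1}^{6}(y_t−ȳ)(y_{t+1}−ȳ) = -19.7347
Denominator Σ(y_t−ȳ)² = 34.8571
r_1 = -19.7347 / 34.8571 = -0.566

-0.566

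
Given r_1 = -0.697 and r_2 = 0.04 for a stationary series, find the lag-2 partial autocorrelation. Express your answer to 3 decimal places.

φ_{22} = (r_2 − r_1²) / (1 − r_1²)
r_1² = (-0.697)² = 0.485809
Numerator = 0.04 − 0.4858 = -0.4458; denominator = 1 − 0.4858 = 0.5142
φ_{22} = -0.4458 / 0.5142 = -0.867

-0.867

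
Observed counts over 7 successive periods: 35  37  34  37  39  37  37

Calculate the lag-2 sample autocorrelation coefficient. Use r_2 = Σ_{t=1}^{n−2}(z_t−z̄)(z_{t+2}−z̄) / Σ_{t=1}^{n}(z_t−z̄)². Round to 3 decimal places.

-0.051

Mean z̄ = (35 + 37 + 34 + 37 + 39 + 37 + 37)/7 = 36.5714
Deviations from mean: -1.5714, 0.4286, -2.5714, 0.4286, 2.4286, 0.4286, 0.4286
Σ(z_t−z̄)(z_{t+2}−z̄) = (4.0408) + (0.1837) + (-6.2449) + (0.1837) + (1.0408) = -0.7959
Denominator Σ(z_t−z̄)² = 15.7143
r_2 = -0.7959 / 15.7143 = -0.051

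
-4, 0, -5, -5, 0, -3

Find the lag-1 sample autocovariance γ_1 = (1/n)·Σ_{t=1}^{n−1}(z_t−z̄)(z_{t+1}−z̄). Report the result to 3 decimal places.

-1.894

Mean z̄ = (-4 + 0 − 5 − 5 + 0 − 3)/6 = -2.8333
Σ_{t=1}^{5}(z_t−z̄)(z_{t+1}−z̄) = -11.3611
γ_1 = -11.3611 / 6 = -1.894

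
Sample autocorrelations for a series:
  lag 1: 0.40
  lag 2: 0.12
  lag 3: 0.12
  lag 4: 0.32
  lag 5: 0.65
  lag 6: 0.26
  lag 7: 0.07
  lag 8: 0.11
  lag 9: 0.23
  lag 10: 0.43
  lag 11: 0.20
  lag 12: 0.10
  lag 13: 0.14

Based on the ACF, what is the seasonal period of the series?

5

The largest autocorrelation is r_5 = 0.65, with a weaker echo at lag 10 (0.43); the remaining lags stay at or below 0.40. The elevated value at lag 1 (0.40), dropping to 0.12 at lag 2, reflects decaying short-term dependence rather than seasonality.
The dominant spike at lag 5 indicates a seasonal period of 5.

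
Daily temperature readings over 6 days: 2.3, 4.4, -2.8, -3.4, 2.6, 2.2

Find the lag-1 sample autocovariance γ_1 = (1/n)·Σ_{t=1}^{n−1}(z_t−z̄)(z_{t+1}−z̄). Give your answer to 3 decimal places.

Mean z̄ = (2.3 + 4.4 − 2.8 − 3.4 + 2.6 + 2.2)/6 = 0.8833
Σ_{t=1}^{5}(z_t−z̄)(z_{t+1}−z̄) = 2.7131
γ_1 = 2.7131 / 6 = 0.452

0.452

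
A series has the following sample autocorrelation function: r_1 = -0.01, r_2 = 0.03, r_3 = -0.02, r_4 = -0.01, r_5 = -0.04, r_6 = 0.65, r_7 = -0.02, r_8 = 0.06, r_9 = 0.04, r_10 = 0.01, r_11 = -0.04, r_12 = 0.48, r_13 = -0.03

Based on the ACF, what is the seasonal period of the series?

The largest autocorrelation is r_6 = 0.65, with a weaker echo at lag 12 (0.48); the remaining lags stay at or below 0.06.
The dominant spike at lag 6 indicates a seasonal period of 6.

6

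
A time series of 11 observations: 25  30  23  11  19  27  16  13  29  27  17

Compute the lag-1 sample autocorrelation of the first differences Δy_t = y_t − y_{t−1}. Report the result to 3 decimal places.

First differences Δy: 5, -7, -12, 8, 8, -11, -3, 16, -2, -10
Mean of differences = -0.8000
Numerator Σ(Δy_t−Δȳ)(Δy_{t+1}−Δȳ) = -101.0400
Denominator Σ(Δy_t−Δȳ)² = 829.6000
r_1(Δy) = -101.0400 / 829.6000 = -0.122

-0.122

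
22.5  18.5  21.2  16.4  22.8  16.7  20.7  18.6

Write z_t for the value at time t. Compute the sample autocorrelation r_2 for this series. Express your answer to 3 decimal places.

0.672

Mean z̄ = (22.5 + 18.5 + 21.2 + 16.4 + 22.8 + 16.7 + 20.7 + 18.6)/8 = 19.6750
Deviations from mean: 2.8250, -1.1750, 1.5250, -3.2750, 3.1250, -2.9750, 1.0250, -1.0750
Σ(z_t−z̄)(z_{t+2}−z̄) = (4.3081) + (3.8481) + (4.7656) + (9.7431) + (3.2031) + (3.1981) = 29.0663
Denominator Σ(z_t−z̄)² = 43.2350
r_2 = 29.0663 / 43.2350 = 0.672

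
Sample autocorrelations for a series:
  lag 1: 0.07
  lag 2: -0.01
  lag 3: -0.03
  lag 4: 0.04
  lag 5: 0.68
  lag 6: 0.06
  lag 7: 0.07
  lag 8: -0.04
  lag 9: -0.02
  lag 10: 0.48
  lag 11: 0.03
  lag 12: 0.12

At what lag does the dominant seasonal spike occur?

5

The largest autocorrelation is r_5 = 0.68, with a weaker echo at lag 10 (0.48); the remaining lags stay at or below 0.12.
The dominant spike at lag 5 indicates a seasonal period of 5.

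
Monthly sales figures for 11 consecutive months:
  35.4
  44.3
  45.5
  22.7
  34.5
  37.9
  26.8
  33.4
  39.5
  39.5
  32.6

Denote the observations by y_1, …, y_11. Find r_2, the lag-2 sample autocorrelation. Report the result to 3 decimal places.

Mean ȳ = (35.4 + 44.3 + 45.5 + 22.7 + 34.5 + 37.9 + 26.8 + 33.4 + 39.5 + 39.5 + 32.6)/11 = 35.6455
Numerator Σ_{t=1}^{9}(y_t−ȳ)(y_{t+2}−ȳ) = -204.3496
Denominator Σ(y_t−ȳ)² = 468.3273
r_2 = -204.3496 / 468.3273 = -0.436

-0.436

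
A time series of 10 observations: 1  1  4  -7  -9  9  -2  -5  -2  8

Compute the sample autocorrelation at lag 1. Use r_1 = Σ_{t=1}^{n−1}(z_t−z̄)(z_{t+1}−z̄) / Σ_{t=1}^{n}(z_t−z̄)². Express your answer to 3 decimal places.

Mean z̄ = (1 + 1 + 4 − 7 − 9 + 9 − 2 − 5 − 2 + 8)/10 = -0.2000
Numerator Σ_{t=1}^{9}(z_t−z̄)(z_{t+1}−z̄) = -57.2400
Denominator Σ(z_t−z̄)² = 325.6000
r_1 = -57.2400 / 325.6000 = -0.176

-0.176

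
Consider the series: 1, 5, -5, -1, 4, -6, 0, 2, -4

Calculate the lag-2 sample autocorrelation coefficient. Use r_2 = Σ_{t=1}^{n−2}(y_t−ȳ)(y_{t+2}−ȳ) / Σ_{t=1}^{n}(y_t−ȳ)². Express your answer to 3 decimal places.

-0.327

Mean ȳ = (1 + 5 − 5 − 1 + 4 − 6 + 0 + 2 − 4)/9 = -0.4444
Σ(y_t−ȳ)(y_{t+2}−ȳ) = (-6.5802) + (-3.0247) + (-20.2469) + (3.0864) + (1.9753) + (-13.5802) + (-1.5802) = -39.9506
Denominator Σ(y_t−ȳ)² = 122.2222
r_2 = -39.9506 / 122.2222 = -0.327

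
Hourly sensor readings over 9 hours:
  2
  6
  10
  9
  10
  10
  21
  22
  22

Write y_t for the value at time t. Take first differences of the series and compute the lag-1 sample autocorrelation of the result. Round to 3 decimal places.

First differences Δy: 4, 4, -1, 1, 0, 11, 1, 0
Mean of differences = 2.5000
Numerator Σ(Δy_t−Δȳ)(Δy_{t+1}−Δȳ) = -24.2500
Denominator Σ(Δy_t−Δȳ)² = 106.0000
r_1(Δy) = -24.2500 / 106.0000 = -0.229

-0.229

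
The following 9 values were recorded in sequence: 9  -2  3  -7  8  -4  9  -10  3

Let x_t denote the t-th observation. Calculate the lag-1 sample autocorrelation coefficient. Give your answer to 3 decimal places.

-0.710

Mean x̄ = (9 − 2 + 3 − 7 + 8 − 4 + 9 − 10 + 3)/9 = 1.0000
Numerator Σ_{t=1}^{8}(x_t−x̄)(x_{t+1}−x̄) = -287.0000
Denominator Σ(x_t−x̄)² = 404.0000
r_1 = -287.0000 / 404.0000 = -0.710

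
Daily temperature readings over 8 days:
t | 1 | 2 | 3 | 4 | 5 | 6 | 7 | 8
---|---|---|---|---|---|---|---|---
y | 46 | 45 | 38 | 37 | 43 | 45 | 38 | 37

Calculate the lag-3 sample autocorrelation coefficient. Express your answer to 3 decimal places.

Mean ȳ = (46 + 45 + 38 + 37 + 43 + 45 + 38 + 37)/8 = 41.1250
Σ(y_t−ȳ)(y_{t+3}−ȳ) = (-20.1094) + (7.2656) + (-12.1094) + (12.8906) + (-7.7344) = -19.7969
Denominator Σ(y_t−ȳ)² = 110.8750
r_3 = -19.7969 / 110.8750 = -0.179

-0.179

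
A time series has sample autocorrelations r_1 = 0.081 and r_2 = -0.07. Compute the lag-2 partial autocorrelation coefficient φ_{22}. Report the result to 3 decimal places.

-0.077

φ_{22} = (r_2 − r_1²) / (1 − r_1²)
r_1² = (0.081)² = 0.006561
Numerator = -0.07 − 0.0066 = -0.0766; denominator = 1 − 0.0066 = 0.9934
φ_{22} = -0.0766 / 0.9934 = -0.077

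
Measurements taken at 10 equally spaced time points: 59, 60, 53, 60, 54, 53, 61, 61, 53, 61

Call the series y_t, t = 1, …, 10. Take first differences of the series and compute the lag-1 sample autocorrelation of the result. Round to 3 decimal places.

-0.496

First differences Δy: 1, -7, 7, -6, -1, 8, 0, -8, 8
Mean of differences = 0.2222
Numerator Σ(Δy_t−Δȳ)(Δy_{t+1}−Δȳ) = -162.4938
Denominator Σ(Δy_t−Δȳ)² = 327.5556
r_1(Δy) = -162.4938 / 327.5556 = -0.496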